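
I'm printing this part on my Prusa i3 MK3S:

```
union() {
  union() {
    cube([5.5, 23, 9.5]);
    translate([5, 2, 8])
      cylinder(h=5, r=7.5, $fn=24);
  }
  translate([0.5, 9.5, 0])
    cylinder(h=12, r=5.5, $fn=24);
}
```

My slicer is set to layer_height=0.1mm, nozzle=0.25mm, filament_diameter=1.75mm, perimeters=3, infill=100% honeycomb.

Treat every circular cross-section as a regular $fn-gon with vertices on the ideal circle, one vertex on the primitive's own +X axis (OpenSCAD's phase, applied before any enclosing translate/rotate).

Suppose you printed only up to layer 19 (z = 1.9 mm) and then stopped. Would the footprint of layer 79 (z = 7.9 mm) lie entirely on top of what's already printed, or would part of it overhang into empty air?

entirely on top

Compare the two slices. At z = 1.9: the cube (footprint 5.5×23) is included at this height (area 126.50 mm²); the cylinder at (5, 2) is absent (z outside [8, 13]); Taking the union: only the 5.5×23 cube is present, so the union is just that shape — area = 126.50 mm²; the cylinder at (0.5, 9.5): section is a regular 24-gon, circumradius r=5.5 (area = (24/2)·5.500²·sin(360°/24) = 93.95 mm²); Merging all regions: the regions partially overlap — summed areas 220.45 mm² minus the doubly-counted overlap 51.05 mm² gives 169.40 mm² — area = 169.40 mm². At z = 7.9: the 5.5×23 cube contributes its full rectangle (area 126.50 mm²); the cylinder at (5, 2) does not reach this height (z outside [8, 13]); Merging all regions: only the 5.5×23 cube is present, so the union is just that shape — area = 126.50 mm²; the r=5.5 cylinder at (0.5, 9.5) contributes a regular 24-gon of circumradius 5.5 (area = (24/2)·5.500²·sin(360°/24) = 93.95 mm²); Combining (union): the regions partially overlap — summed areas 220.45 mm² minus the doubly-counted overlap 51.05 mm² gives 169.40 mm² — area = 169.40 mm². Checking containment: the cross-section at z = 7.9 is a subset of the cross-section at z = 1.9.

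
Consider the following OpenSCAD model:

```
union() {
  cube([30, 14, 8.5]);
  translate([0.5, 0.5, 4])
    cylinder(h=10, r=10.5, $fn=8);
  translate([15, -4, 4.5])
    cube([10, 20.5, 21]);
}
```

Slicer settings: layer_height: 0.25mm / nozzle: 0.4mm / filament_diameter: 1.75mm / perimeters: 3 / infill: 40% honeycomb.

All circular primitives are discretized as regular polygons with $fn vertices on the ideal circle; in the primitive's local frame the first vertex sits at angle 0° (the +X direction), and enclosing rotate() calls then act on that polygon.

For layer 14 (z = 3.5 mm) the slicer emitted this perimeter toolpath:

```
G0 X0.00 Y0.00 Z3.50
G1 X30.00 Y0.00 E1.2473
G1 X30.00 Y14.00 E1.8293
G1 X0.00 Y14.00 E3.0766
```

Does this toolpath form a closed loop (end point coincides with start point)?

Start point (G0): (0.00, 0.00). End point (last G1): the path does not return to the start — open.

no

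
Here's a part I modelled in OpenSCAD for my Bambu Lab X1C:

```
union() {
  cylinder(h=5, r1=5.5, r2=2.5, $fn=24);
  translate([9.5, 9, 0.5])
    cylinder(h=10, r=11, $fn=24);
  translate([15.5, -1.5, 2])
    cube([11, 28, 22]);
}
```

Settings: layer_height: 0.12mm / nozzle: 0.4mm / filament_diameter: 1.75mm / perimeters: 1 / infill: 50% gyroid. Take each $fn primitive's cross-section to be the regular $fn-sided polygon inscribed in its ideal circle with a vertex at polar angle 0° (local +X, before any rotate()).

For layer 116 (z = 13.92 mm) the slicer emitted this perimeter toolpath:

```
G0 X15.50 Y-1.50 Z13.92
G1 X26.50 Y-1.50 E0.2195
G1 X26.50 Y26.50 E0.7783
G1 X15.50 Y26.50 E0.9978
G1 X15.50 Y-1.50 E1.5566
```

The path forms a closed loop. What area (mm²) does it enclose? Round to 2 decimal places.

Apply the shoelace formula to the sequence of (X, Y) vertices; enclosed area = 308.00 mm².

308.00 mm²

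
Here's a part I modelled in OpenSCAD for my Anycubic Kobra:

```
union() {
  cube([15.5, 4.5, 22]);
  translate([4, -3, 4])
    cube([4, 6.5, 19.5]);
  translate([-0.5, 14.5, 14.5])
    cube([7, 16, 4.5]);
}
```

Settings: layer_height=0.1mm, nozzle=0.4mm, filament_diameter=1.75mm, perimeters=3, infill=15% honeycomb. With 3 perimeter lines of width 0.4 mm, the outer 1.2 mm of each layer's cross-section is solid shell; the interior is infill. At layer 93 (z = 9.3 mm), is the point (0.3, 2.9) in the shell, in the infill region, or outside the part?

At z = 9.3 mm: the cube (footprint 15.5×4.5) is included at this height; the cube at (4, -3) (footprint 4×6.5) is included at this height; the cube at (-0.5, 14.5) is not intersected at this z (z outside [14.5, 19]); Combining (union): the regions partially overlap (shared area 14.00 mm²), so overlapping operands fuse into one piece — 1 connected region. Overall, the cross-section is a single solid region. The nearest boundary edge runs (0.00, 0.00)→(0.00, 4.50); distance from the point to it = 0.30 mm. The point is inside the cross-section, 0.30 mm from the nearest boundary — within the 1.2 mm shell band (3 × 0.4).

shell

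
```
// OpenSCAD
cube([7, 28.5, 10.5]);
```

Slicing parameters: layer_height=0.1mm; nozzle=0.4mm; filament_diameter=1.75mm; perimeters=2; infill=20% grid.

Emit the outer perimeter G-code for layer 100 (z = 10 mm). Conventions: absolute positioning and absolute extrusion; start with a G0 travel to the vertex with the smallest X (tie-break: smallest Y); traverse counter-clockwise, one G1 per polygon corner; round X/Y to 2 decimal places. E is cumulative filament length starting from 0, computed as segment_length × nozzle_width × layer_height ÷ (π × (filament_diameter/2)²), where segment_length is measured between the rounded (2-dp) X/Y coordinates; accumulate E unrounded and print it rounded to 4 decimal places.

At z = 10 mm: the 7×28.5 cube contributes its full rectangle. The outline is a single polygon with 4 vertices. Extrusion per mm of travel: 0.4 × 0.1 / (π × 0.875²) = 0.016630. Accumulating E over each segment gives final E = 1.1807.

G0 X0.00 Y0.00 Z10.00
G1 X7.00 Y0.00 E0.1164
G1 X7.00 Y28.50 E0.5904
G1 X0.00 Y28.50 E0.7068
G1 X0.00 Y0.00 E1.1807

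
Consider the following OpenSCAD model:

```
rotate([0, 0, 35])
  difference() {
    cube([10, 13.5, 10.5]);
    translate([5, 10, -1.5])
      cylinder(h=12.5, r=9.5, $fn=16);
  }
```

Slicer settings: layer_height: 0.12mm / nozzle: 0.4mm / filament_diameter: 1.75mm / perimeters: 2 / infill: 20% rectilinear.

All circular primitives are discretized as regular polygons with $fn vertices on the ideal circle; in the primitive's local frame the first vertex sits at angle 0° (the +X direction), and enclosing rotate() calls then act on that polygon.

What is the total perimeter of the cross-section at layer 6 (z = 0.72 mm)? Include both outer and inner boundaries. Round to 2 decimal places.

At z = 0.72 mm: the 10×13.5 cube contributes its full rectangle (perimeter 47.00 mm); the r=9.5 cylinder at (5, 10) gives a regular 16-gon of circumradius 9.5 (constant along its height) (perimeter = 2·16·9.500·sin(180°/16) = 59.31 mm); After the difference (first − rest): starting from the 10×13.5 cube, the r=9.5 cylinder at (5, 10) partially overlaps it — only the 124.15 mm² overlap (of its 276.30 mm²) is removed, clipping the outline — boundary = 24.97 mm; (rotated 35° about Z; rotation is an isometry so areas/perimeters/island counts are preserved). Overall, the cross-section is a single solid region. Total boundary length (outer) = 24.97 mm.

24.97 mm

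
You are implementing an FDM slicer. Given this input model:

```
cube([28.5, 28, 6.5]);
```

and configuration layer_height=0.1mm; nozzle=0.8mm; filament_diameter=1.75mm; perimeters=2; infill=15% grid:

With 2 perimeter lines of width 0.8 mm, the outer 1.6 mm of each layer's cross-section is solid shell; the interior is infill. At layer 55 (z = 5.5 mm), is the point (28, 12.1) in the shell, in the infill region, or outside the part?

shell

At z = 5.5 mm: the 28.5×28 cube contributes its full rectangle. Overall, the cross-section is a single solid region. The nearest boundary edge runs (28.50, 0.00)→(28.50, 28.00); distance from the point to it = 0.50 mm. The point is inside the cross-section, 0.50 mm from the nearest boundary — within the 1.6 mm shell band (2 × 0.8).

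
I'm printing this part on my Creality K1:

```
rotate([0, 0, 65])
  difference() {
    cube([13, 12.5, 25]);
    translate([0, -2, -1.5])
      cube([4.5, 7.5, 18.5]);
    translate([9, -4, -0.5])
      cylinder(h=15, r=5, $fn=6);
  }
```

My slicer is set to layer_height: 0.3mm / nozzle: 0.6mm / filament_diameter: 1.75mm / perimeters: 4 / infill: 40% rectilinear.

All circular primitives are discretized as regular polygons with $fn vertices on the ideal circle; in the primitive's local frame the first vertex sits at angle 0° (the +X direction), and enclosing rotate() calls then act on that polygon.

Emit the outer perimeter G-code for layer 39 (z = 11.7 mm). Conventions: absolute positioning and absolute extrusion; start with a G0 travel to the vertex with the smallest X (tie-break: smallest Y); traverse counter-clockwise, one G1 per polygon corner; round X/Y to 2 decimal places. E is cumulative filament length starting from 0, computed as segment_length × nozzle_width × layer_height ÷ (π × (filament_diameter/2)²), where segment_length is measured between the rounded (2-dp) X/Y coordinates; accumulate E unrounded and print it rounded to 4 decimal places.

G0 X-11.33 Y5.28 Z11.70
G1 X-4.98 Y2.32 E0.5243
G1 X-3.08 Y6.40 E0.8611
G1 X1.90 Y4.08 E1.2722
G1 X2.67 Y5.72 E1.4078
G1 X2.45 Y6.03 E1.4363
G1 X4.56 Y10.56 E1.8103
G1 X4.94 Y10.60 E1.8388
G1 X5.49 Y11.78 E1.9363
G1 X-5.83 Y17.06 E2.8710
G1 X-11.33 Y5.28 E3.8439

At z = 11.7 mm: the cube is present — its section is the full 13×12.5 rectangle; the 4.5×7.5 cube at (0, -2) contributes its full rectangle; the r=5 cylinder at (9, -4) contributes a regular 6-gon of circumradius 5; After the difference (first − rest): starting from the 13×12.5 cube, the 4.5×7.5 cube at (0, -2) partially overlaps it — only the 24.75 mm² overlap (of its 33.75 mm²) is removed, clipping the outline; the r=5 cylinder at (9, -4) partially overlaps it — only the 1.71 mm² overlap (of its 64.95 mm²) is removed, clipping the outline — 1 connected region; (rotated 65° about Z; rotation is an isometry so areas/perimeters/island counts are preserved). The outline is a single polygon with 10 vertices. Extrusion per mm of travel: 0.6 × 0.3 / (π × 0.875²) = 0.074835. Accumulating E over each segment gives final E = 3.8439.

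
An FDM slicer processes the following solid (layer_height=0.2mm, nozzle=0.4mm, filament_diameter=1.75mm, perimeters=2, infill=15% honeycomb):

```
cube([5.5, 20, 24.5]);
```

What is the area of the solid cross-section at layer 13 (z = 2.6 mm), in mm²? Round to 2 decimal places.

110.00 mm²

At z = 2.6 mm: the cube (footprint 5.5×20) is included at this height (area 110.00 mm²). Overall, the cross-section is a single solid region. Net area = 110.00 mm².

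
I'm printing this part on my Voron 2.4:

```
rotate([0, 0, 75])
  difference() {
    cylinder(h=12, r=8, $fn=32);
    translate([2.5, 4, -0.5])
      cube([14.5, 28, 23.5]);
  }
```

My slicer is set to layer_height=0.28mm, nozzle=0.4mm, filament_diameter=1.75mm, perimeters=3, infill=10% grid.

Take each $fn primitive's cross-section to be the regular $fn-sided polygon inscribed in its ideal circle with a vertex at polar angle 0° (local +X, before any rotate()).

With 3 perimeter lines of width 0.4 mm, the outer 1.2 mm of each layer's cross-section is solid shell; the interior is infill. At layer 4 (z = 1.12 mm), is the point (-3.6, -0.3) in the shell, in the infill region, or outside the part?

infill

At z = 1.12 mm: the r=8 cylinder contributes a regular 32-gon of circumradius 8; the cube at (2.5, 4) is present — its section is the full 14.5×28 rectangle; Taking the first minus the rest: starting from the r=8 cylinder, the 14.5×28 cube at (2.5, 4) partially overlaps it — only the 9.84 mm² overlap (of its 406.00 mm²) is removed, clipping the outline — 1 connected region; (whole slice rotated 75° about Z — lengths, areas and connectivity unchanged). Overall, the cross-section is a single solid region. Undo the 75° rotation: the query point maps to (-1.222, 3.400) in the un-rotated model frame. The nearest boundary edge runs (2.50, 7.56)→(2.50, 4.00); distance from the point to it = 3.77 mm. The point is inside the cross-section and 3.77 mm from the nearest boundary — more than the 1.2 mm shell width (3 × 0.4), so it's in the infill interior.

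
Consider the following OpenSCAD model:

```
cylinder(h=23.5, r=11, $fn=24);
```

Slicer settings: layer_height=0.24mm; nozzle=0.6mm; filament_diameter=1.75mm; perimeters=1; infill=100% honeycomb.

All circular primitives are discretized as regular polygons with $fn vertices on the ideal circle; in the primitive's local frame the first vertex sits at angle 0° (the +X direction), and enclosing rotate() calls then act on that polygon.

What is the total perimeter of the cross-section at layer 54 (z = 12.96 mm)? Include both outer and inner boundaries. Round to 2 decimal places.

At z = 12.96 mm: the r=11 cylinder contributes a regular 24-gon of circumradius 11 (perimeter = 2·24·11.000·sin(180°/24) = 68.92 mm). Overall, the cross-section is a single solid region. Total boundary length (outer) = 68.92 mm.

68.92 mm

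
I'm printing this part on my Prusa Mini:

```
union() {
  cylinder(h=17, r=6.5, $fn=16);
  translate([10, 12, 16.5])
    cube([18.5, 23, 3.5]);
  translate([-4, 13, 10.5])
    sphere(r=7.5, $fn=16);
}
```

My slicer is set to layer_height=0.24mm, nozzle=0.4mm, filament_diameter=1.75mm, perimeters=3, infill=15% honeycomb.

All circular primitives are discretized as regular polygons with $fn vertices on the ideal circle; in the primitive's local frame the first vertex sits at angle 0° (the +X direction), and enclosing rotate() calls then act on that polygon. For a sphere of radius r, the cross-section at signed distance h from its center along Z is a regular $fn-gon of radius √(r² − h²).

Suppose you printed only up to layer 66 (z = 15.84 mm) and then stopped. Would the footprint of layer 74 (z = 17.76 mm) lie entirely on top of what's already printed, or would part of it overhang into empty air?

part overhangs

Compare the two slices. At z = 15.84: the r=6.5 cylinder contributes a regular 16-gon of circumradius 6.5 (area = (16/2)·6.500²·sin(360°/16) = 129.35 mm²); the cube at (10, 12) is absent (z outside [16.5, 20]); the sphere at (-4, 13): section is a regular 16-gon, circumradius = √(r²−h²) = √(7.5²−5.34²) = 5.266 (area = (16/2)·5.266²·sin(360°/16) = 84.91 mm²); Combining (union): the 2 present regions are separate (no shared area or edge), so areas and boundary lengths simply add and each stays a separate island — area = 214.25 mm². At z = 17.76: the cylinder does not reach this height (z outside [0, 17]); the cube at (10, 12) (footprint 18.5×23) is included at this height (area 425.50 mm²); the sphere at (-4, 13): section is a regular 16-gon, circumradius = √(r²−h²) = √(7.5²−7.26²) = 1.882 (area = (16/2)·1.882²·sin(360°/16) = 10.84 mm²); Combining (union): the 2 present regions are separate (no shared area or edge), so areas and boundary lengths simply add and each stays a separate island — area = 436.34 mm². Checking containment: at z = 17.76 the cross-section extends beyond the z = 15.84 cross-section by about 425.50 mm².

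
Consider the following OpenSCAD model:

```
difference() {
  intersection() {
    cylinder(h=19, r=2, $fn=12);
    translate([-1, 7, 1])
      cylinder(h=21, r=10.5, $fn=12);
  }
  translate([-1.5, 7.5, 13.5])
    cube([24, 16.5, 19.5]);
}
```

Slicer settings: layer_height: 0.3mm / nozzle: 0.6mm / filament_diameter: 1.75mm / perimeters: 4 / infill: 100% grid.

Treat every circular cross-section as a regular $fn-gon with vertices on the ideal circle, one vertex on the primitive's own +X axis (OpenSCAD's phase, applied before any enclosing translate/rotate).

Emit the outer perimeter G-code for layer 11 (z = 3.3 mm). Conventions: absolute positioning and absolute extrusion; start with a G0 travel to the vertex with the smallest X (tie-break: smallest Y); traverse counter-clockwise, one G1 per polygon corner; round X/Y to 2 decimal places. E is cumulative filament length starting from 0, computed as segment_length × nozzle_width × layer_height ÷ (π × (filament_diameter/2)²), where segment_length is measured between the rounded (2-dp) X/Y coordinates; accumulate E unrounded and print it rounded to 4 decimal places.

At z = 3.3 mm: the r=2 cylinder gives a regular 12-gon of circumradius 2 (constant along its height); the r=10.5 cylinder at (-1, 7) gives a regular 12-gon of circumradius 10.5 (constant along its height); Keeping only the common overlap: the r=2 cylinder lies inside the r=10.5 cylinder at (-1, 7), so it is kept whole — 1 connected region; the cube at (-1.5, 7.5) does not reach this height (z outside [13.5, 33]); Taking the first minus the rest: none of the subtracted shapes is present at this height, so that combined region is unchanged — 1 connected region. The outline is a single polygon with 12 vertices. Extrusion per mm of travel: 0.6 × 0.3 / (π × 0.875²) = 0.074835. Accumulating E over each segment gives final E = 0.9292.

G0 X-2.00 Y0.00 Z3.30
G1 X-1.73 Y-1.00 E0.0775
G1 X-1.00 Y-1.73 E0.1548
G1 X0.00 Y-2.00 E0.2323
G1 X1.00 Y-1.73 E0.3098
G1 X1.73 Y-1.00 E0.3871
G1 X2.00 Y0.00 E0.4646
G1 X1.73 Y1.00 E0.5421
G1 X1.00 Y1.73 E0.6193
G1 X0.00 Y2.00 E0.6969
G1 X-1.00 Y1.73 E0.7744
G1 X-1.73 Y1.00 E0.8516
G1 X-2.00 Y0.00 E0.9292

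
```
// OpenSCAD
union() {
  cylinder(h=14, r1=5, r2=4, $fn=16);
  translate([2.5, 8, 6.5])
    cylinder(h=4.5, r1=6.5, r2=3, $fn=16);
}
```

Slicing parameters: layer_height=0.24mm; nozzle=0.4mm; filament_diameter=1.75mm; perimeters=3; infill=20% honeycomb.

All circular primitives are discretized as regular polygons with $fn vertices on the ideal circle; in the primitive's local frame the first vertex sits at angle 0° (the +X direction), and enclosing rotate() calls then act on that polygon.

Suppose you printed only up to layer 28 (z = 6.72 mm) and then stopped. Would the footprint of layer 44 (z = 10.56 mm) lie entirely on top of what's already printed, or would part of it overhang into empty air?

Compare the two slices. At z = 6.72: the cone (r1=5→r2=4) has section circumradius 4.520 here — a regular 16-gon (area = (16/2)·4.520²·sin(360°/16) = 62.55 mm²); the cone at (2.5, 8): at t=0.049 of its height the radius interpolates to r₁+(r₂−r₁)t = 6.329, giving a regular 16-gon of that circumradius (area = (16/2)·6.329²·sin(360°/16) = 122.63 mm²); Taking the union: the regions partially overlap — summed areas 185.17 mm² minus the doubly-counted overlap 10.40 mm² gives 174.77 mm² — area = 174.77 mm². At z = 10.56: the cone: at t=0.754 of its height the radius interpolates to r₁+(r₂−r₁)t = 4.246, giving a regular 16-gon of that circumradius (area = (16/2)·4.246²·sin(360°/16) = 55.19 mm²); the cone at (2.5, 8) (r1=6.5→r2=3) has section circumradius 3.342 here — a regular 16-gon (area = (16/2)·3.342²·sin(360°/16) = 34.20 mm²); Taking the union: the 2 present regions are separate (no shared area or edge), so areas and boundary lengths simply add and each stays a separate island — area = 89.38 mm². Checking containment: the cross-section at z = 10.56 is a subset of the cross-section at z = 6.72.

entirely on top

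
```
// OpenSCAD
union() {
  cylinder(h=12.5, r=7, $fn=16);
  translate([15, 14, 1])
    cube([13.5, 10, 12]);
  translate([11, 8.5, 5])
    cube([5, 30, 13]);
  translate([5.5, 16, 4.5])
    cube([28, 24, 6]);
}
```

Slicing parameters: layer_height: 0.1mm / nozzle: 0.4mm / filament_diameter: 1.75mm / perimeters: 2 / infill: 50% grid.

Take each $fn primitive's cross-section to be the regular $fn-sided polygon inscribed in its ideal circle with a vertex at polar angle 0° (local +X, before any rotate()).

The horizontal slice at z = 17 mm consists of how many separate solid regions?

1

At z = 17 mm: the cylinder does not reach this height (z outside [0, 12.5]); the cube at (15, 14) does not reach this height (z outside [1, 13]); the 5×30 cube at (11, 8.5) contributes its full rectangle; the cube at (5.5, 16) does not reach this height (z outside [4.5, 10.5]); Taking the union: only the 5×30 cube at (11, 8.5) is present, so the union is just that shape — 1 connected region. The result has 1 disconnected region.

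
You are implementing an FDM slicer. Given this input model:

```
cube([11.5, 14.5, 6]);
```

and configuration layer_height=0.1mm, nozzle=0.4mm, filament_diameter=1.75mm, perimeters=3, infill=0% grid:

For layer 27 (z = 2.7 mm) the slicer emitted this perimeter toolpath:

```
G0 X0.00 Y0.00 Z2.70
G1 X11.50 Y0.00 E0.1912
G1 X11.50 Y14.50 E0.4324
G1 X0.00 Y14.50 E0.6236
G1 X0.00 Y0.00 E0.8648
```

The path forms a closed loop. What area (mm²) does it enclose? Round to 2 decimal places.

Apply the shoelace formula to the sequence of (X, Y) vertices; enclosed area = 166.75 mm².

166.75 mm²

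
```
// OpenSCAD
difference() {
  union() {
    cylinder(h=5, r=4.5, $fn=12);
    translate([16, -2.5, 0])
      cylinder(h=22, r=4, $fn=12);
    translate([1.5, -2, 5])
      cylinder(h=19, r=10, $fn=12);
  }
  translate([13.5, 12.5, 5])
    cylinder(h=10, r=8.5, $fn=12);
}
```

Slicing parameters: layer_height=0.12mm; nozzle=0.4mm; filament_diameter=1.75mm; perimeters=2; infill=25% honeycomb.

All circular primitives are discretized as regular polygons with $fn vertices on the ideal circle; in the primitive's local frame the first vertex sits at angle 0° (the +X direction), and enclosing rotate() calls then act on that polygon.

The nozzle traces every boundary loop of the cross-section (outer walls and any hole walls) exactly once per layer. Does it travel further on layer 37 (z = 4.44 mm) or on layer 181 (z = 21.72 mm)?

Layer 37 (z = 4.44): the cylinder: section is a regular 12-gon, circumradius r=4.5 (perimeter = 2·12·4.500·sin(180°/12) = 27.95 mm); the r=4 cylinder at (16, -2.5) gives a regular 12-gon of circumradius 4 (constant along its height) (perimeter = 2·12·4.000·sin(180°/12) = 24.85 mm); the cylinder at (1.5, -2) is absent (z outside [5, 24]); Merging all regions: the 2 present regions are separate (no shared area or edge), so areas and boundary lengths simply add and each stays a separate island — boundary = 52.80 mm; the cylinder at (13.5, 12.5) is not intersected at this z (z outside [5, 15]); Subtracting the remaining from the first: none of the subtracted shapes is present at this height, so that combined region is unchanged — boundary = 52.80 mm. So its perimeter = 52.80 mm. Layer 181 (z = 21.72): the cylinder does not reach this height (z outside [0, 5]); the cylinder at (16, -2.5): section is a regular 12-gon, circumradius r=4 (perimeter = 2·12·4.000·sin(180°/12) = 24.85 mm); the r=10 cylinder at (1.5, -2) contributes a regular 12-gon of circumradius 10 (perimeter = 2·12·10.000·sin(180°/12) = 62.12 mm); Merging all regions: the 2 present regions are separate (no shared area or edge), so areas and boundary lengths simply add and each stays a separate island — boundary = 86.96 mm; the cylinder at (13.5, 12.5) does not reach this height (z outside [5, 15]); After the difference (first − rest): none of the subtracted shapes is present at this height, so the result so far is unchanged — boundary = 86.96 mm. So its perimeter = 86.96 mm. Layer 181 is larger (86.96 vs 52.80 mm).

layer 181 (z = 21.72 mm)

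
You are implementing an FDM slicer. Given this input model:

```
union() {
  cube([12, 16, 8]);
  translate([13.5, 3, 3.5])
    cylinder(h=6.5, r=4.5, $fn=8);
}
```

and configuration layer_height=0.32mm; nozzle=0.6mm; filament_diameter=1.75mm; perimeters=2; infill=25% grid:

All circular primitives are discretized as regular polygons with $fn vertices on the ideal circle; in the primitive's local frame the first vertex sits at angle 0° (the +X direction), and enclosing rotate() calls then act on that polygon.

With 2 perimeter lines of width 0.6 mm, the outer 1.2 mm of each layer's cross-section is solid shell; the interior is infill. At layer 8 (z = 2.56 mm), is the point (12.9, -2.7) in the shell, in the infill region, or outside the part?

outside

At z = 2.56 mm: the cube is present — its section is the full 12×16 rectangle; the cylinder at (13.5, 3) is not intersected at this z (z outside [3.5, 10]); Combining (union): only the 12×16 cube is present, so the union is just that shape — 1 connected region. Overall, the cross-section is a single solid region. The nearest boundary edge runs (0.00, 0.00)→(12.00, 0.00); distance from the point to it = 2.85 mm. The point is not inside any of the regions above, so it lies outside the cross-section (2.85 mm from the nearest boundary).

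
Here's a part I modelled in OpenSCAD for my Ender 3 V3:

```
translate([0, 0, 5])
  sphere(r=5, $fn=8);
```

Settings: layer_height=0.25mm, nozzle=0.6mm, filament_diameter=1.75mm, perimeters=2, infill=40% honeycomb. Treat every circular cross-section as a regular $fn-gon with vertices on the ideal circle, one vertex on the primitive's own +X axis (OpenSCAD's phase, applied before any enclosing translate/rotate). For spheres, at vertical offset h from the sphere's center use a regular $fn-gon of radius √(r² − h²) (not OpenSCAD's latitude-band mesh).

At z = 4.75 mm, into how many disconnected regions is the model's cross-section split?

At z = 4.75 mm: the r=5 sphere contributes a regular 8-gon of circumradius √(5²−0.25²) = 4.994. The result has 1 disconnected region.

1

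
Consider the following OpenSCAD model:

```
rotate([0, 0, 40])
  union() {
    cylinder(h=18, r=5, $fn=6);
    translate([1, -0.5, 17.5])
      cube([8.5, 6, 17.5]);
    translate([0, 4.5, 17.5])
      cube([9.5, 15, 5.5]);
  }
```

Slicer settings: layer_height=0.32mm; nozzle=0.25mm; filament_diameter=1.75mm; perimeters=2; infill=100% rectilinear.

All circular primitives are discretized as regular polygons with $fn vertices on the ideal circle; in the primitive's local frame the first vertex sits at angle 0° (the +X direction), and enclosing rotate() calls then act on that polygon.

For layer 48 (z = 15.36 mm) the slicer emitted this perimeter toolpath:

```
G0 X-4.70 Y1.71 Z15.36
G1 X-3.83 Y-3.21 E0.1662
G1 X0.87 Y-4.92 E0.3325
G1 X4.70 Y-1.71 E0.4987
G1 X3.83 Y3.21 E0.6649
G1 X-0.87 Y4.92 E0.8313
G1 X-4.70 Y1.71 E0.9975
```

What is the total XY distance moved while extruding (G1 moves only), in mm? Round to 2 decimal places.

Sum the Euclidean lengths of each G1 segment: total = 29.99 mm.

29.99 mm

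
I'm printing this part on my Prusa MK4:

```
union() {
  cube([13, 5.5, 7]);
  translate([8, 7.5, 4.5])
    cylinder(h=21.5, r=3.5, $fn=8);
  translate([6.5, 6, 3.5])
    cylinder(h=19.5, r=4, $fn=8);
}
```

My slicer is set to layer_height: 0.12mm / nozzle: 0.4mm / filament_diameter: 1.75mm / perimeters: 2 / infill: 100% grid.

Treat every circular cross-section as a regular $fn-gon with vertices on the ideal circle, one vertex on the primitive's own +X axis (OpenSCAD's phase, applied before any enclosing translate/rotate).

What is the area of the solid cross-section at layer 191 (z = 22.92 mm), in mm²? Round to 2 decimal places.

At z = 22.92 mm: the cube is absent (z outside [0, 7]); the r=3.5 cylinder at (8, 7.5) gives a regular 8-gon of circumradius 3.5 (constant along its height) (area = (8/2)·3.500²·sin(360°/8) = 34.65 mm²); the cylinder at (6.5, 6): section is a regular 8-gon, circumradius r=4 (area = (8/2)·4.000²·sin(360°/8) = 45.25 mm²); Merging all regions: the regions partially overlap — summed areas 79.90 mm² minus the doubly-counted overlap 24.67 mm² gives 55.23 mm² — area = 55.23 mm². Overall, the cross-section is a single solid region. Net area = 55.23 mm².

55.23 mm²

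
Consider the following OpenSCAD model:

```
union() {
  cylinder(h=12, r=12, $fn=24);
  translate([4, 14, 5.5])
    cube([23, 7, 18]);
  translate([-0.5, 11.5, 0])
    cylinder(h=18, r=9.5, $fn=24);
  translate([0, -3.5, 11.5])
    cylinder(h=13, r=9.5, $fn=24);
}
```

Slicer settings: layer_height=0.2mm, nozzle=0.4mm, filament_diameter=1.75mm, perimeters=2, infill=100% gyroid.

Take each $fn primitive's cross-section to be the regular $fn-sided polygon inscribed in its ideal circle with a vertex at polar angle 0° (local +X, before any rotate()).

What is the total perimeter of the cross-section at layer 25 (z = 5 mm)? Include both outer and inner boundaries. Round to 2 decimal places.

92.18 mm

At z = 5 mm: the cylinder: section is a regular 24-gon, circumradius r=12 (perimeter = 2·24·12.000·sin(180°/24) = 75.18 mm); the cube at (4, 14) is absent (z outside [5.5, 23.5]); the r=9.5 cylinder at (-0.5, 11.5) contributes a regular 24-gon of circumradius 9.5 (perimeter = 2·24·9.500·sin(180°/24) = 59.52 mm); the cylinder at (0, -3.5) is absent (z outside [11.5, 24.5]); Combining (union): the regions partially overlap (shared area 123.57 mm²), so the edge portions inside another operand are dropped and the merged outline is re-measured after clipping — boundary = 92.18 mm. Overall, the cross-section is a single solid region. Total boundary length (outer) = 92.18 mm.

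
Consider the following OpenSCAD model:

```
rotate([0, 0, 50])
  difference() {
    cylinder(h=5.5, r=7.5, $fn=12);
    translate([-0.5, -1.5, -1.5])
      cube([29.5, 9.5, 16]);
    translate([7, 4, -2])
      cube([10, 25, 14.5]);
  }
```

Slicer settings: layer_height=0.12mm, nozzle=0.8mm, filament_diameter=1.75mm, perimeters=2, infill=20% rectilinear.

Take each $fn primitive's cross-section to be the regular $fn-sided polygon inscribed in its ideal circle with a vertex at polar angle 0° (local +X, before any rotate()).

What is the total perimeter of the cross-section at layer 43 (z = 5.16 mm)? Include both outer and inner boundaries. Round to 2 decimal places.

49.33 mm

At z = 5.16 mm: the r=7.5 cylinder gives a regular 12-gon of circumradius 7.5 (constant along its height) (perimeter = 2·12·7.500·sin(180°/12) = 46.59 mm); the cube at (-0.5, -1.5) (footprint 29.5×9.5) is included at this height (perimeter 78.00 mm); the 10×25 cube at (7, 4) contributes its full rectangle (perimeter 70.00 mm); After the difference (first − rest): starting from the r=7.5 cylinder, the 29.5×9.5 cube at (-0.5, -1.5) partially overlaps it — only the 57.60 mm² overlap (of its 280.25 mm²) is removed, clipping the outline; the 10×25 cube at (7, 4) misses the remaining region (no effect) — boundary = 49.33 mm; (whole slice rotated 50° about Z — lengths, areas and connectivity unchanged). Overall, the cross-section is a single solid region. Total boundary length (outer) = 49.33 mm.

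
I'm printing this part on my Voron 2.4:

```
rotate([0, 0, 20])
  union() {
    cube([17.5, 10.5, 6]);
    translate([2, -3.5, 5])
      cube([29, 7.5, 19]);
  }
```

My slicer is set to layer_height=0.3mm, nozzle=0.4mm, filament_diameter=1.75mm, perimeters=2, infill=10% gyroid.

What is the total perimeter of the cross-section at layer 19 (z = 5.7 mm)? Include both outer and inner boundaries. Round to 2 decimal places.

90.00 mm

At z = 5.7 mm: the cube (footprint 17.5×10.5) is included at this height (perimeter 56.00 mm); the cube at (2, -3.5) (footprint 29×7.5) is included at this height (perimeter 73.00 mm); Merging all regions: the regions partially overlap (shared area 62.00 mm²), so the edge portions inside another operand are dropped and the merged outline is re-measured after clipping — boundary = 90.00 mm; (whole slice rotated 20° about Z — lengths, areas and connectivity unchanged). Overall, the cross-section is a single solid region. Total boundary length (outer) = 90.00 mm.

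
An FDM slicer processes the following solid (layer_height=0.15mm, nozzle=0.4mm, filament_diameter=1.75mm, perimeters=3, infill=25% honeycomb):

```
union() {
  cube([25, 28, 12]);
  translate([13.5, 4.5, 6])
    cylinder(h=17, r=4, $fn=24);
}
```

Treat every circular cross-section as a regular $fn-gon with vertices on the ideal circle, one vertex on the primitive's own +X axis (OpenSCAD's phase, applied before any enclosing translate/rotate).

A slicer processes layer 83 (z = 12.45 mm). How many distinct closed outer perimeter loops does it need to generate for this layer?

At z = 12.45 mm: the cube is absent (z outside [0, 12]); the r=4 cylinder at (13.5, 4.5) contributes a regular 24-gon of circumradius 4; Combining (union): only the r=4 cylinder at (13.5, 4.5) is present, so the union is just that shape — 1 connected region. The result has 1 disconnected region.

1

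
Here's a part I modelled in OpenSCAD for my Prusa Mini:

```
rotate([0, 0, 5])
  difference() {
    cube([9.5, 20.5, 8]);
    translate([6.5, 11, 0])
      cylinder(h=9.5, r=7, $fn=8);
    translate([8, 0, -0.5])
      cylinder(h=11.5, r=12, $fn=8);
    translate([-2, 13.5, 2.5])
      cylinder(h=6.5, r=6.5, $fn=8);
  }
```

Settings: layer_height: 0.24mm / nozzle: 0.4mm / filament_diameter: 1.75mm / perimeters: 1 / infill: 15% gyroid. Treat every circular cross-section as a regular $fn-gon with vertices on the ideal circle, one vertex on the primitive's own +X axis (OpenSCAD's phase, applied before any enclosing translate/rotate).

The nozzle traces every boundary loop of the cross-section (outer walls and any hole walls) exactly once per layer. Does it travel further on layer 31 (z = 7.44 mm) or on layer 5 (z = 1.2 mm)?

Layer 31 (z = 7.44): the cube is present — its section is the full 9.5×20.5 rectangle (perimeter 60.00 mm); the r=7 cylinder at (6.5, 11) contributes a regular 8-gon of circumradius 7 (perimeter = 2·8·7.000·sin(180°/8) = 42.86 mm); the r=12 cylinder at (8, 0) gives a regular 8-gon of circumradius 12 (constant along its height) (perimeter = 2·8·12.000·sin(180°/8) = 73.48 mm); the cylinder at (-2, 13.5): section is a regular 8-gon, circumradius r=6.5 (perimeter = 2·8·6.500·sin(180°/8) = 39.80 mm); Taking the first minus the rest: starting from the 9.5×20.5 cube, the r=7 cylinder at (6.5, 11) partially overlaps it — only the 106.96 mm² overlap (of its 138.59 mm²) is removed, clipping the outline; the r=12 cylinder at (8, 0) partially overlaps it — only the 50.80 mm² overlap (of its 407.29 mm²) is removed, clipping the outline; the r=6.5 cylinder at (-2, 13.5) partially overlaps it — only the 10.38 mm² overlap (of its 119.50 mm²) is removed, clipping the outline — boundary = 25.78 mm; (rotated 5° about Z; rotation is an isometry so areas/perimeters/island counts are preserved). So its perimeter = 25.78 mm. Layer 5 (z = 1.2): the cube is present — its section is the full 9.5×20.5 rectangle (perimeter 60.00 mm); the cylinder at (6.5, 11): section is a regular 8-gon, circumradius r=7 (perimeter = 2·8·7.000·sin(180°/8) = 42.86 mm); the cylinder at (8, 0): section is a regular 8-gon, circumradius r=12 (perimeter = 2·8·12.000·sin(180°/8) = 73.48 mm); the cylinder at (-2, 13.5) is absent (z outside [2.5, 9]); Taking the first minus the rest: starting from the 9.5×20.5 cube, the r=7 cylinder at (6.5, 11) partially overlaps it — only the 106.96 mm² overlap (of its 138.59 mm²) is removed, clipping the outline; the r=12 cylinder at (8, 0) partially overlaps it — only the 50.80 mm² overlap (of its 407.29 mm²) is removed, clipping the outline — boundary = 36.74 mm; (whole slice rotated 5° about Z — lengths, areas and connectivity unchanged). So its perimeter = 36.74 mm. Layer 5 is larger (36.74 vs 25.78 mm).

layer 5 (z = 1.2 mm)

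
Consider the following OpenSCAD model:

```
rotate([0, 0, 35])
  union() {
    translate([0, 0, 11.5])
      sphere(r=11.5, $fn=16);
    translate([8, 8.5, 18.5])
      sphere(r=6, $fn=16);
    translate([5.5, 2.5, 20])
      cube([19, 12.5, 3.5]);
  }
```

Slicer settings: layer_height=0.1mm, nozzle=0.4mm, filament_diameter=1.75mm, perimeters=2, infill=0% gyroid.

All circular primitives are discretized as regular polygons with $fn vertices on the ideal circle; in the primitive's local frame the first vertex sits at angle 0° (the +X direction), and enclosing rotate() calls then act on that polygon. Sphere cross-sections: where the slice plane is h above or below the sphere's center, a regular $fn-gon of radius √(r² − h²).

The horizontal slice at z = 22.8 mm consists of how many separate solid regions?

At z = 22.8 mm: the r=11.5 sphere contributes a regular 16-gon of circumradius √(11.5²−11.3²) = 2.135; the sphere at (8, 8.5): section is a regular 16-gon, circumradius = √(r²−h²) = √(6²−4.3²) = 4.184; the 19×12.5 cube at (5.5, 2.5) contributes its full rectangle; Combining (union): the regions partially overlap (shared area 46.10 mm²), so overlapping operands fuse into one piece — 2 connected regions; (rotated 35° about Z; rotation is an isometry so areas/perimeters/island counts are preserved). The result has 2 disconnected regions.

2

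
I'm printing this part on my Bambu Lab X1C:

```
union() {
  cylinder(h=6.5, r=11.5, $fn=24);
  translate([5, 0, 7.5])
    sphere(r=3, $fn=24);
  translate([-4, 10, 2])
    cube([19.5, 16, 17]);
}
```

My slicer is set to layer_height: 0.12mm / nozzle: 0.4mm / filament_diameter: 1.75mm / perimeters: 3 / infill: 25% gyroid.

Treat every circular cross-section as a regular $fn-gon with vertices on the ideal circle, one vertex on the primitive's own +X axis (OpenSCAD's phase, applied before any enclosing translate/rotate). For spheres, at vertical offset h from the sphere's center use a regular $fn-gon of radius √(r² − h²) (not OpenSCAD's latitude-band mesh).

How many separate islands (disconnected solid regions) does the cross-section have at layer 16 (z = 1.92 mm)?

1

At z = 1.92 mm: the cylinder: section is a regular 24-gon, circumradius r=11.5; the sphere at (5, 0) is absent (|z−center|=5.580 > r=3); the cube at (-4, 10) is absent (z outside [2, 19]); Taking the union: only the r=11.5 cylinder is present, so the union is just that shape — 1 connected region. Overall, the cross-section is a single solid region. Island count = 1.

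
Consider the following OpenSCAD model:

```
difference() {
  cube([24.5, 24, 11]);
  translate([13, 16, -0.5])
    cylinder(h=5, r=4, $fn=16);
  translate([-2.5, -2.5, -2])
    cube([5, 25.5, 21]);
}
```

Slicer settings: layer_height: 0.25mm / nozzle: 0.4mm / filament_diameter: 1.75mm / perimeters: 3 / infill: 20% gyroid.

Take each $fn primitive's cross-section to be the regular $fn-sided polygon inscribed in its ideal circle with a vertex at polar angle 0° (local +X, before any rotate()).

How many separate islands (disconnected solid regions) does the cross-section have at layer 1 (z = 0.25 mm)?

1

At z = 0.25 mm: the cube (footprint 24.5×24) is included at this height; the cylinder at (13, 16): section is a regular 16-gon, circumradius r=4; the 5×25.5 cube at (-2.5, -2.5) contributes its full rectangle; Taking the first minus the rest: starting from the 24.5×24 cube, the r=4 cylinder at (13, 16) lies wholly inside it (removes its full 48.98 mm² and its 24.97 mm outline becomes a hole wall); the 5×25.5 cube at (-2.5, -2.5) partially overlaps it — only the 57.50 mm² overlap (of its 127.50 mm²) is removed, clipping the outline — 1 connected region with 1 hole. Overall, the cross-section is one region with 1 hole. Island count = 1.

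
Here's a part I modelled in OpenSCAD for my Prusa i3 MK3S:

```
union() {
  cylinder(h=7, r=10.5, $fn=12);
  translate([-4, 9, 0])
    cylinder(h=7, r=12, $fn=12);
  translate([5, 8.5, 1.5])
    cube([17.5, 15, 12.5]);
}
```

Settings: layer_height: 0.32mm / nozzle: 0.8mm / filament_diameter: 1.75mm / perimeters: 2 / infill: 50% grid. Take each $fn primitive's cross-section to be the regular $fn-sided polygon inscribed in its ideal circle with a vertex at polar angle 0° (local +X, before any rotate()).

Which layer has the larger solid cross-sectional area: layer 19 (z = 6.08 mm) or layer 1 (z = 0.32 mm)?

Layer 19 (z = 6.08): the cylinder: section is a regular 12-gon, circumradius r=10.5 (area = (12/2)·10.500²·sin(360°/12) = 330.75 mm²); the r=12 cylinder at (-4, 9) contributes a regular 12-gon of circumradius 12 (area = (12/2)·12.000²·sin(360°/12) = 432.00 mm²); the cube at (5, 8.5) (footprint 17.5×15) is included at this height (area 262.50 mm²); Merging all regions: the regions partially overlap — summed areas 1025.25 mm² minus the doubly-counted overlap 185.31 mm² gives 839.94 mm² — area = 839.94 mm². So its area = 839.94 mm². Layer 1 (z = 0.32): the r=10.5 cylinder contributes a regular 12-gon of circumradius 10.5 (area = (12/2)·10.500²·sin(360°/12) = 330.75 mm²); the r=12 cylinder at (-4, 9) contributes a regular 12-gon of circumradius 12 (area = (12/2)·12.000²·sin(360°/12) = 432.00 mm²); the cube at (5, 8.5) does not reach this height (z outside [1.5, 14]); Combining (union): the regions partially overlap — summed areas 762.75 mm² minus the doubly-counted overlap 169.69 mm² gives 593.06 mm² — area = 593.06 mm². So its area = 593.06 mm². Layer 19 is larger (839.94 vs 593.06 mm²).

layer 19 (z = 6.08 mm)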